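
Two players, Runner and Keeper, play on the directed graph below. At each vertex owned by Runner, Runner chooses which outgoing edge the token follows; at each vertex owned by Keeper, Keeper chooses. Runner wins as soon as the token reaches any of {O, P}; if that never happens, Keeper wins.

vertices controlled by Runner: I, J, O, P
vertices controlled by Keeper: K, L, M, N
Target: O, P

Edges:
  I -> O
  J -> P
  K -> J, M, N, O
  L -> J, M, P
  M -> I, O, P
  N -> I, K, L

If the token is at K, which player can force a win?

A0 = {O, P}
A1: add {I, J} — I (Runner) has I→O; J (Runner) has J→P.
A2: add {M} — M (Keeper): all of {I, O, P} already in.
A3: add {L} — L (Keeper): all of {J, M, P} already in.
A4 = A3; e.g. K (Keeper) can still go to N. Fixed point.
K never enters the attractor, so Keeper can avoid the target forever.

Keeper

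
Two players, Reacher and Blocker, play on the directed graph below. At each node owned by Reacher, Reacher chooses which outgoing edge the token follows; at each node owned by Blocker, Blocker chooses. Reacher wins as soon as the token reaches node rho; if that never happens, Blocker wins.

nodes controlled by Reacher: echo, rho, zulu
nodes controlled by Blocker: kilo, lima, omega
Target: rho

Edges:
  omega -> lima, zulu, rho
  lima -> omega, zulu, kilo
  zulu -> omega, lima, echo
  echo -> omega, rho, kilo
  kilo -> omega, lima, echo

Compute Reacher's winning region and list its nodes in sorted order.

A0 = {rho}
A1: add {echo} — echo (Reacher) has echo→rho.
A2: add {zulu} — zulu (Reacher) has zulu→echo.
A3 = A2; e.g. omega (Blocker) can still go to lima. Fixed point.
Reacher's winning region = {echo, rho, zulu}.

echo, rho, zulu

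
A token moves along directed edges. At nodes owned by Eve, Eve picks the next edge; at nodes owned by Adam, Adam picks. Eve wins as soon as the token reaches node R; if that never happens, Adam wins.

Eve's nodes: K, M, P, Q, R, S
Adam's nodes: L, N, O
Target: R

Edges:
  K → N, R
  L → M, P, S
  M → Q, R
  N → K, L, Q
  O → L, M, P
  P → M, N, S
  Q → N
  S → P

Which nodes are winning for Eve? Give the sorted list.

A0 = {R}
A1: add {K, M} — K (Eve) has K→R; M (Eve) has M→R.
A2: add {P} — P (Eve) has P→M.
A3: add {S} — S (Eve) has S→P.
A4: add {L} — L (Adam): all of {M, P, S} already in.
A5: add {O} — O (Adam): all of {L, M, P} already in.
A6 = A5; e.g. N (Adam) can still go to Q. Fixed point.
Eve's winning region = {K, L, M, O, P, R, S}.

K, L, M, O, P, R, S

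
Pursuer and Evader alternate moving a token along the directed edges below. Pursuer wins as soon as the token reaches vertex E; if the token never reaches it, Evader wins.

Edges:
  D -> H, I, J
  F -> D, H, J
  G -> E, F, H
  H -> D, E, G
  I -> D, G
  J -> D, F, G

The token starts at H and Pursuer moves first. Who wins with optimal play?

Pursuer

Track states (vertex, player-to-move).
A0 = {(E,Pursuer), (E,Evader)}
A1: add {(G,Pursuer), (H,Pursuer)}.
(H,Pursuer) ∈ A1 ⇒ Pursuer forces the target.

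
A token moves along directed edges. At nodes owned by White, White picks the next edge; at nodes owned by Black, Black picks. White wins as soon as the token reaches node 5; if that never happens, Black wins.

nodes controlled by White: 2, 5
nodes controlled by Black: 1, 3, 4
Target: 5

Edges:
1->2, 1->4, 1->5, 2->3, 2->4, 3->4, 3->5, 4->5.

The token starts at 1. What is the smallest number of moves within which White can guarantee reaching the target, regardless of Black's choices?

3

A0 = {5}
A1: add {4} — 4 (Black): all of {5} already in.
A2: add {2, 3} — 2 (White) has 2→4; 3 (Black): all of {4, 5} already in.
A3: add {1} — 1 (Black): all of {2, 4, 5} already in.
A3 = all vertices. Fixed point.
1 enters the attractor at level 3, so White can force the target in 3 moves from there.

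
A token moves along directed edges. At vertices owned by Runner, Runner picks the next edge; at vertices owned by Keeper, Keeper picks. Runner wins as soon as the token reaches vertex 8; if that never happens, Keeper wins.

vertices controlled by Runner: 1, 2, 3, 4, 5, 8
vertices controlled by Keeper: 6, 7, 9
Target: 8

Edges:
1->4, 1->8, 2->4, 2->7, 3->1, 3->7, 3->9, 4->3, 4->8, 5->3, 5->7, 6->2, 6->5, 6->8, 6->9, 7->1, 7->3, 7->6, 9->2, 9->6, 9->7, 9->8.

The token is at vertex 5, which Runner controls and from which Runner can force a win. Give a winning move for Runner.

A0 = {8}
A1: add {1, 4} — 1 (Runner) has 1→8; 4 (Runner) has 4→8.
A2: add {2, 3} — 2 (Runner) has 2→4; 3 (Runner) has 3→1.
A3: add {5} — 5 (Runner) has 5→3.
A4 = A3; e.g. 6 (Keeper) can still go to 9. Fixed point.
From 5, successor 3 is in the attractor (rank 2); the other successor 7 is not.

3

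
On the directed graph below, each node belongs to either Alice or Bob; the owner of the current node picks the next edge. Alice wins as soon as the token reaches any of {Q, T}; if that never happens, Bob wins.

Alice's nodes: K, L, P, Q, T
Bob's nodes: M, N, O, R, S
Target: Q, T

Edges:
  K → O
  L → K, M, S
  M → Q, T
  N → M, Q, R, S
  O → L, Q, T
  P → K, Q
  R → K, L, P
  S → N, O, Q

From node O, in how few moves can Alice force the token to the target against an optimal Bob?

A0 = {Q, T}
A1: add {M, P} — M (Bob): all of {Q, T} already in; P (Alice) has P→Q.
A2: add {L} — L (Alice) has L→M.
A3: add {O} — O (Bob): all of {L, Q, T} already in.
O enters the attractor at level 3, so Alice can force the target in 3 moves from there.

3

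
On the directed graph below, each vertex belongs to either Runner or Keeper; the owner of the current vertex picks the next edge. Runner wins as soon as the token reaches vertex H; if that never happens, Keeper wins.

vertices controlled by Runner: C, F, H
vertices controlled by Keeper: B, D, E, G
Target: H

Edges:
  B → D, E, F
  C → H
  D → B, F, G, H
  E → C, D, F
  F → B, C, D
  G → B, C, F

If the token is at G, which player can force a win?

Keeper

A0 = {H}
A1: add {C} — C (Runner) has C→H.
A2: add {F} — F (Runner) has F→C.
A3 = A2; e.g. B (Keeper) can still go to D. Fixed point.
G never enters the attractor, so Keeper can avoid the target forever.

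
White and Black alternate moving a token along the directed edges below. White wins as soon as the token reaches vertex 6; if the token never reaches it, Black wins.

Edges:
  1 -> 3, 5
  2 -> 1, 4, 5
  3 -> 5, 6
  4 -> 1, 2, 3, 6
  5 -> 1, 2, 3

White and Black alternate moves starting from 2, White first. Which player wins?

Track states (vertex, player-to-move).
A0 = {(6,White), (6,Black)}
A1: add {(3,White), (4,White)}.
A2 = A1; e.g. (1,White) stays out. (2,White) never enters ⇒ Black avoids the target.

Black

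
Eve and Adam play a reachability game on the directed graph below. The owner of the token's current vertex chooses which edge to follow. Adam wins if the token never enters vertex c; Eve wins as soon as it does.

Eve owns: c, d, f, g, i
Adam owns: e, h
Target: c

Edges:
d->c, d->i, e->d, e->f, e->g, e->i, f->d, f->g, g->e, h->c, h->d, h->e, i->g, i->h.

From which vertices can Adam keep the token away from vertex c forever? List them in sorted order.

A0 = {c}
A1: add {d} — d (Eve) has d→c.
A2: add {f} — f (Eve) has f→d.
A3 = A2; e.g. e (Adam) can still go to g. Fixed point.
Eve's attractor = {c, d, f}; Adam avoids the target exactly from the complement.

e, g, h, i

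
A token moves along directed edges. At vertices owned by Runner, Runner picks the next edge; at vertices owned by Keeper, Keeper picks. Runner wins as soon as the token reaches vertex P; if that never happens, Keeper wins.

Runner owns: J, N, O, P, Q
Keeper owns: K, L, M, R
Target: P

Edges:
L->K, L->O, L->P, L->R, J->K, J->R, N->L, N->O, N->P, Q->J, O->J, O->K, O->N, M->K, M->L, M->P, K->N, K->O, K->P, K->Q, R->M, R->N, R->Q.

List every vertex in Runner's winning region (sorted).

A0 = {P}
A1: add {N} — N (Runner) has N→P.
A2: add {O} — O (Runner) has O→N.
A3 = A2; e.g. J (Runner) has no edge into A2. Fixed point.
Runner's winning region = {N, O, P}.

N, O, P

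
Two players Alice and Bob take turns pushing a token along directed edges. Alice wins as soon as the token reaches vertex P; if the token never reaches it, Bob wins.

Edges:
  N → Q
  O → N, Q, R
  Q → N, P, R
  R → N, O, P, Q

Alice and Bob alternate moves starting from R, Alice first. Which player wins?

Track states (vertex, player-to-move).
A0 = {(P,Alice), (P,Bob)}
A1: add {(Q,Alice), (R,Alice)}.
(R,Alice) ∈ A1 ⇒ Alice forces the target.

Alice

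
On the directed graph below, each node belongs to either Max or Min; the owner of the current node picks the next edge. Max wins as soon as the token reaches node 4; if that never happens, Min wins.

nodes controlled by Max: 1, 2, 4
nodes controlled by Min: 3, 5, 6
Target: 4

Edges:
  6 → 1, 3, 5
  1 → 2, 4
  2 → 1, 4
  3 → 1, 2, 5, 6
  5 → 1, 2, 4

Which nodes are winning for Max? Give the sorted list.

A0 = {4}
A1: add {1, 2} — 1 (Max) has 1→4; 2 (Max) has 2→4.
A2: add {5} — 5 (Min): all of {1, 2, 4} already in.
A3 = A2; e.g. 3 (Min) can still go to 6. Fixed point.
Max's winning region = {1, 2, 4, 5}.

1, 2, 4, 5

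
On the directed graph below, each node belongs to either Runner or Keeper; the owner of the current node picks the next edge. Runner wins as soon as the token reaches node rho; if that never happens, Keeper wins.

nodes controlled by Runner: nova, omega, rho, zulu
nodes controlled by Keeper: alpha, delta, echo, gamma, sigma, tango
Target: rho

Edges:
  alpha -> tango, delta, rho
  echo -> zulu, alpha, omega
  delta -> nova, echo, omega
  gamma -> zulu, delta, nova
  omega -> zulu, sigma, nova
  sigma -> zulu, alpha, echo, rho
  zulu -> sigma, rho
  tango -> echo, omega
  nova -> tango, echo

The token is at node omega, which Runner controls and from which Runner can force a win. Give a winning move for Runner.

zulu

A0 = {rho}
A1: add {zulu} — zulu (Runner) has zulu→rho.
A2: add {omega} — omega (Runner) has omega→zulu.
A3 = A2; e.g. gamma (Keeper) can still go to delta. Fixed point.
From omega, successor zulu is in the attractor (rank 1); the other successors nova, sigma are not.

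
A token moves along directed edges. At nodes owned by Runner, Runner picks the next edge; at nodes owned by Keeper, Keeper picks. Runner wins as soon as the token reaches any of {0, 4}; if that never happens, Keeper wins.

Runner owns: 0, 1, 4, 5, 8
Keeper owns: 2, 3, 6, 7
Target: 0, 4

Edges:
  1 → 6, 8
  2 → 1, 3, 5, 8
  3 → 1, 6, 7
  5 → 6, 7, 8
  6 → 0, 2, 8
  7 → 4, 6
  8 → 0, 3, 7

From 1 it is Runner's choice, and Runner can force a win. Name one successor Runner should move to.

A0 = {0, 4}
A1: add {8} — 8 (Runner) has 8→0.
A2: add {1, 5} — 1 (Runner) has 1→8; 5 (Runner) has 5→8.
A3 = A2; e.g. 2 (Keeper) can still go to 3. Fixed point.
From 1, successor 8 is in the attractor (rank 1); the other successor 6 is not.

8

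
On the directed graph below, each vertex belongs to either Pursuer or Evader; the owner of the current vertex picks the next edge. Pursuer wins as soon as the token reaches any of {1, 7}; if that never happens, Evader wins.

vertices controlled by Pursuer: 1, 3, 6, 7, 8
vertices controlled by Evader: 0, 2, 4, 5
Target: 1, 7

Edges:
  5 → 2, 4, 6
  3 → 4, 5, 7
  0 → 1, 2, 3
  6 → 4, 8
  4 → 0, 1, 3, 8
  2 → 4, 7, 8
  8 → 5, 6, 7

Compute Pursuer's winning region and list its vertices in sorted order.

A0 = {1, 7}
A1: add {3, 8} — 3 (Pursuer) has 3→7; 8 (Pursuer) has 8→7.
A2: add {6} — 6 (Pursuer) has 6→8.
A3 = A2; e.g. 0 (Evader) can still go to 2. Fixed point.
Pursuer's winning region = {1, 3, 6, 7, 8}.

1, 3, 6, 7, 8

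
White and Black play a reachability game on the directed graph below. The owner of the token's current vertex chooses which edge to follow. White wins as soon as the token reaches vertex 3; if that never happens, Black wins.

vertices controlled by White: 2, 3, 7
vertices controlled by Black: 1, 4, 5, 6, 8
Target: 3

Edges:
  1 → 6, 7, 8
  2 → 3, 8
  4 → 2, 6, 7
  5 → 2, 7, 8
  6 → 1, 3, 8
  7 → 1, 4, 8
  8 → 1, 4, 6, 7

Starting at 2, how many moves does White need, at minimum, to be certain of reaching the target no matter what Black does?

1

A0 = {3}
A1: add {2} — 2 (White) has 2→3.
A2 = A1; e.g. 1 (Black) can still go to 6. Fixed point.
2 enters the attractor at level 1, so White can force the target in 1 move from there.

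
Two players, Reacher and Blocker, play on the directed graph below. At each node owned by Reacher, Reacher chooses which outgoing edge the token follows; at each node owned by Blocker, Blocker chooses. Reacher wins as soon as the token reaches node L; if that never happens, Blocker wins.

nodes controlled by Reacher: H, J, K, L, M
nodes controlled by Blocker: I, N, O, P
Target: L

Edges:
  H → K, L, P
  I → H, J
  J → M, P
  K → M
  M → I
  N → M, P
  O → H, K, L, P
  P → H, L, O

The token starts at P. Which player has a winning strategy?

A0 = {L}
A1: add {H} — H (Reacher) has H→L.
A2 = A1; e.g. I (Blocker) can still go to J. Fixed point.
P never enters the attractor, so Blocker can avoid the target forever.

Blocker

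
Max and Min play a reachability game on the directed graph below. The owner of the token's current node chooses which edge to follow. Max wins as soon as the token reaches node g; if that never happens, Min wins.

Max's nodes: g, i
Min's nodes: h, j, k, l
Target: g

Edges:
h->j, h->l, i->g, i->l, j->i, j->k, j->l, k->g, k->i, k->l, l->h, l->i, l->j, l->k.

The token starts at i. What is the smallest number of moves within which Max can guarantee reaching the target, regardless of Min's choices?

A0 = {g}
A1: add {i} — i (Max) has i→g.
A2 = A1; e.g. h (Min) can still go to j. Fixed point.
i enters the attractor at level 1, so Max can force the target in 1 move from there.

1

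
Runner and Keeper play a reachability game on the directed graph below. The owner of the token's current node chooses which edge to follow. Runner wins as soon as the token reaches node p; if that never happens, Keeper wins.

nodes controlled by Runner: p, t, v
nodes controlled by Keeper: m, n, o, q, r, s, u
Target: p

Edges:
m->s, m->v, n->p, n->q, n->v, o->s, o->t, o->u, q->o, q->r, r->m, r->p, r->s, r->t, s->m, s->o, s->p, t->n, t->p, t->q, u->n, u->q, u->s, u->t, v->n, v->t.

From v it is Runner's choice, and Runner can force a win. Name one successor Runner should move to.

t

A0 = {p}
A1: add {t} — t (Runner) has t→p.
A2: add {v} — v (Runner) has v→t.
A3 = A2; e.g. m (Keeper) can still go to s. Fixed point.
From v, successor t is in the attractor (rank 1); the other successor n is not.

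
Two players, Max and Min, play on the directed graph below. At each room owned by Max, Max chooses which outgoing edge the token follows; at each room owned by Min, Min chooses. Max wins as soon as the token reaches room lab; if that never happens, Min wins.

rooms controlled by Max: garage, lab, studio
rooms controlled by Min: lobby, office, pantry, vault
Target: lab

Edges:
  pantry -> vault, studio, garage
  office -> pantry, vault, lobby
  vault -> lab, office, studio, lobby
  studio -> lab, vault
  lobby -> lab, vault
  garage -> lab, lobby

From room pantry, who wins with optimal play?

Min

A0 = {lab}
A1: add {garage, studio} — studio (Max) has studio→lab; garage (Max) has garage→lab.
A2 = A1; e.g. pantry (Min) can still go to vault. Fixed point.
pantry never enters the attractor, so Min can avoid the target forever.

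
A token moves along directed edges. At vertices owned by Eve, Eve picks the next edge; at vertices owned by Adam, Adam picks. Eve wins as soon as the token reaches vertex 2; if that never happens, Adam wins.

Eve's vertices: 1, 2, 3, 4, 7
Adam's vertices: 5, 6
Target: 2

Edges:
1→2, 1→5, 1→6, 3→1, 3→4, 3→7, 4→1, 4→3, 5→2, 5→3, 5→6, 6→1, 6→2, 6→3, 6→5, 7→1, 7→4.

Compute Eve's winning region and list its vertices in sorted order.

A0 = {2}
A1: add {1} — 1 (Eve) has 1→2.
A2: add {3, 4, 7} — 3 (Eve) has 3→1; 4 (Eve) has 4→1; 7 (Eve) has 7→1.
A3 = A2; e.g. 5 (Adam) can still go to 6. Fixed point.
Eve's winning region = {1, 2, 3, 4, 7}.

1, 2, 3, 4, 7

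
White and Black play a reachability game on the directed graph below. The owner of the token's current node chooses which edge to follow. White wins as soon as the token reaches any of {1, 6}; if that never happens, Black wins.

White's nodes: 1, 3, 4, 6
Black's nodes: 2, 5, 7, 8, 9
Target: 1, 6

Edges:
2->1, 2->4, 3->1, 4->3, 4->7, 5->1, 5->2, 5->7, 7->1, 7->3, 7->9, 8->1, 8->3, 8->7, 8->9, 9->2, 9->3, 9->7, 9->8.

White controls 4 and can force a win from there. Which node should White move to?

A0 = {1, 6}
A1: add {3} — 3 (White) has 3→1.
A2: add {4} — 4 (White) has 4→3.
A3: add {2} — 2 (Black): all of {1, 4} already in.
A4 = A3; e.g. 5 (Black) can still go to 7. Fixed point.
From 4, successor 3 is in the attractor (rank 1); the other successor 7 is not.

3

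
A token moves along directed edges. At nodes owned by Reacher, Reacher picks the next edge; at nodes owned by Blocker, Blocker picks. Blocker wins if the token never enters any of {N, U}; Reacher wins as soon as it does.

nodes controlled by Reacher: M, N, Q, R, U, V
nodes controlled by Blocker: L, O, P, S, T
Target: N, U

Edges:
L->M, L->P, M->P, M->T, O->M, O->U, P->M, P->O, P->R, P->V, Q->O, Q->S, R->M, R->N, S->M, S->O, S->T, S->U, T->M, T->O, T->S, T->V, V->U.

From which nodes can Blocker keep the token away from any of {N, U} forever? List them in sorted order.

A0 = {N, U}
A1: add {R, V} — R (Reacher) has R→N; V (Reacher) has V→U.
A2 = A1; e.g. L (Blocker) can still go to M. Fixed point.
Reacher's attractor = {N, R, U, V}; Blocker avoids the target exactly from the complement.

L, M, O, P, Q, S, T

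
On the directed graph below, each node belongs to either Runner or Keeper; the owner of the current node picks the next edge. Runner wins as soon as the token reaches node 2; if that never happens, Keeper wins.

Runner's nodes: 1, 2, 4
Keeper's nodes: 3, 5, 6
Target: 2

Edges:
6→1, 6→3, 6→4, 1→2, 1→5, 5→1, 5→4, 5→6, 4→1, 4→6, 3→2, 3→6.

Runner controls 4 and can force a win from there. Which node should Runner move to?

1

A0 = {2}
A1: add {1} — 1 (Runner) has 1→2.
A2: add {4} — 4 (Runner) has 4→1.
A3 = A2; e.g. 3 (Keeper) can still go to 6. Fixed point.
From 4, successor 1 is in the attractor (rank 1); the other successor 6 is not.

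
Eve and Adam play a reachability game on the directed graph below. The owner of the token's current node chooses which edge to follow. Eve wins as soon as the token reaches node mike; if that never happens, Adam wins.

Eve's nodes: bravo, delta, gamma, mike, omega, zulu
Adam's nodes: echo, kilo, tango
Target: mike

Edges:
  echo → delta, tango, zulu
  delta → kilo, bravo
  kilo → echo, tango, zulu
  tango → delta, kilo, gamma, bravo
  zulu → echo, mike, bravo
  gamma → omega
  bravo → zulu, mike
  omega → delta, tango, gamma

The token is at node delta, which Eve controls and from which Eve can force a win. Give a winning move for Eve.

bravo

A0 = {mike}
A1: add {bravo, zulu} — zulu (Eve) has zulu→mike; bravo (Eve) has bravo→mike.
A2: add {delta} — delta (Eve) has delta→bravo.
A3: add {omega} — omega (Eve) has omega→delta.
A4: add {gamma} — gamma (Eve) has gamma→omega.
A5 = A4; e.g. echo (Adam) can still go to tango. Fixed point.
From delta, successor bravo is in the attractor (rank 1); the other successor kilo is not.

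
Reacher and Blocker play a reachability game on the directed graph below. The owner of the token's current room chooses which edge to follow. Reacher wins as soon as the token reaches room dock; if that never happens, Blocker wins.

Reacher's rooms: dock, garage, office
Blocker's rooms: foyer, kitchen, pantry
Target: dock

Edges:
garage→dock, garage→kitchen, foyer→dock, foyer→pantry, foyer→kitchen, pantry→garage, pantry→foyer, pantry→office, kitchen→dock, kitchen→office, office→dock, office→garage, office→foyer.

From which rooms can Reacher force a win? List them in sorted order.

A0 = {dock}
A1: add {garage, office} — garage (Reacher) has garage→dock; office (Reacher) has office→dock.
A2: add {kitchen} — kitchen (Blocker): all of {dock, office} already in.
A3 = A2; e.g. foyer (Blocker) can still go to pantry. Fixed point.
Reacher's winning region = {dock, garage, kitchen, office}.

dock, garage, kitchen, office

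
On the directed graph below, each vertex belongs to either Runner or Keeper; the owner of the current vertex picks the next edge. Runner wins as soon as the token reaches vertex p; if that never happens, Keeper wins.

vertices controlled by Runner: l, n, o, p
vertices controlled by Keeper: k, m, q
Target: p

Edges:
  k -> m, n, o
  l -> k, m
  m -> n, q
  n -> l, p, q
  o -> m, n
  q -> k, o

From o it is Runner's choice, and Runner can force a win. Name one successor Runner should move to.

A0 = {p}
A1: add {n} — n (Runner) has n→p.
A2: add {o} — o (Runner) has o→n.
A3 = A2; e.g. k (Keeper) can still go to m. Fixed point.
From o, successor n is in the attractor (rank 1); the other successor m is not.

n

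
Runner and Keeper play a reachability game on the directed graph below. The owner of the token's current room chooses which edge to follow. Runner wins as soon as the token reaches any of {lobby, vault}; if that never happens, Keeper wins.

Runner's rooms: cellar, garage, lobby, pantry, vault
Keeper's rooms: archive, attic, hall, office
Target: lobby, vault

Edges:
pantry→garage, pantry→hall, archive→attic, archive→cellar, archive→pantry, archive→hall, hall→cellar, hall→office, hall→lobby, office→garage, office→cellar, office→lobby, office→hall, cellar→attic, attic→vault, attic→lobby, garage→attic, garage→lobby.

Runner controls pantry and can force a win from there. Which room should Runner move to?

garage

A0 = {lobby, vault}
A1: add {attic, garage} — garage (Runner) has garage→lobby; attic (Keeper): all of {vault, lobby} already in.
A2: add {cellar, pantry} — cellar (Runner) has cellar→attic; pantry (Runner) has pantry→garage.
A3 = A2; e.g. archive (Keeper) can still go to hall. Fixed point.
From pantry, successor garage is in the attractor (rank 1); the other successor hall is not.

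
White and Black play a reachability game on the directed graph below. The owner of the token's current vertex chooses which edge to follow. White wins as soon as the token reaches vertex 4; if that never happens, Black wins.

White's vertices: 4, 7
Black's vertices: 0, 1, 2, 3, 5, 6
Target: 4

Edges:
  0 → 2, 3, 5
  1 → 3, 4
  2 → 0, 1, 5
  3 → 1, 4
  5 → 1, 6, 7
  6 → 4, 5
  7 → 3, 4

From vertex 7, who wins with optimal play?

A0 = {4}
A1: add {7} — 7 (White) has 7→4.
A2 = A1; e.g. 0 (Black) can still go to 2. Fixed point.
7 ∈ A1, so White can force the target.

White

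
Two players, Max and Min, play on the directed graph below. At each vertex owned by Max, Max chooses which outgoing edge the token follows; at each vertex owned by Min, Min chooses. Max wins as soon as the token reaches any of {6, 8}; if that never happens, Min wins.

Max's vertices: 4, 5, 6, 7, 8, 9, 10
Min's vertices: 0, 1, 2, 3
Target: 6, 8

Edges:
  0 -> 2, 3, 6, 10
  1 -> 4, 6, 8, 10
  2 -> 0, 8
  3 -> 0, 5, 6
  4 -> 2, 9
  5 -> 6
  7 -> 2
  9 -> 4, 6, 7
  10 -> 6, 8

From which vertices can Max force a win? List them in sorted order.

1, 4, 5, 6, 8, 9, 10

A0 = {6, 8}
A1: add {5, 9, 10} — 5 (Max) has 5→6; 9 (Max) has 9→6; 10 (Max) has 10→6.
A2: add {4} — 4 (Max) has 4→9.
A3: add {1} — 1 (Min): all of {4, 6, 8, 10} already in.
A4 = A3; e.g. 0 (Min) can still go to 2. Fixed point.
Max's winning region = {1, 4, 5, 6, 8, 9, 10}.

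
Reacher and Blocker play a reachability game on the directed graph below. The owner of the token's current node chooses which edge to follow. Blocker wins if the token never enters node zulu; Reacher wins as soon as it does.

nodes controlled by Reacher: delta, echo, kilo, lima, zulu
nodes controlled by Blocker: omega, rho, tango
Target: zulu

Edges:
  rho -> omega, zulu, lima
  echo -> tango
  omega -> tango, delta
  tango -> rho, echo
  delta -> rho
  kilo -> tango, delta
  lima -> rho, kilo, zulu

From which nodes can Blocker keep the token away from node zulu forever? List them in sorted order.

A0 = {zulu}
A1: add {lima} — lima (Reacher) has lima→zulu.
A2 = A1; e.g. rho (Blocker) can still go to omega. Fixed point.
Reacher's attractor = {lima, zulu}; Blocker avoids the target exactly from the complement.

delta, echo, kilo, omega, rho, tango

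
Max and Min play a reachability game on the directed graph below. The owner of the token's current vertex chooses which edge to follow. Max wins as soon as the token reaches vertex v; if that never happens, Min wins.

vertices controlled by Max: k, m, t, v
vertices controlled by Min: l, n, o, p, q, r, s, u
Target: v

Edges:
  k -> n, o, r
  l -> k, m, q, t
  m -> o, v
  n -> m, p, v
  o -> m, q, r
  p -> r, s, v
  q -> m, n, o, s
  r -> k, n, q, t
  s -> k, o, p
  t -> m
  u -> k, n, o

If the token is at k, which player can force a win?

A0 = {v}
A1: add {m} — m (Max) has m→v.
A2: add {t} — t (Max) has t→m.
A3 = A2; e.g. k (Max) has no edge into A2. Fixed point.
k never enters the attractor, so Min can avoid the target forever.

Min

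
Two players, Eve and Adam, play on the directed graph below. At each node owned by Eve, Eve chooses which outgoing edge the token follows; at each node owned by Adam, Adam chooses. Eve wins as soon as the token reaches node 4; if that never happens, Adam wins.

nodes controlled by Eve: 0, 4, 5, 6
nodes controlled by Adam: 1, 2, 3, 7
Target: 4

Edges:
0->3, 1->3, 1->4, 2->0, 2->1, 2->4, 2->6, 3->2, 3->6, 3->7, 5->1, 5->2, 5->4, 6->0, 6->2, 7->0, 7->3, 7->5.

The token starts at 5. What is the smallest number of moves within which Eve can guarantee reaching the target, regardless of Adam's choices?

A0 = {4}
A1: add {5} — 5 (Eve) has 5→4.
A2 = A1; e.g. 0 (Eve) has no edge into A1. Fixed point.
5 enters the attractor at level 1, so Eve can force the target in 1 move from there.

1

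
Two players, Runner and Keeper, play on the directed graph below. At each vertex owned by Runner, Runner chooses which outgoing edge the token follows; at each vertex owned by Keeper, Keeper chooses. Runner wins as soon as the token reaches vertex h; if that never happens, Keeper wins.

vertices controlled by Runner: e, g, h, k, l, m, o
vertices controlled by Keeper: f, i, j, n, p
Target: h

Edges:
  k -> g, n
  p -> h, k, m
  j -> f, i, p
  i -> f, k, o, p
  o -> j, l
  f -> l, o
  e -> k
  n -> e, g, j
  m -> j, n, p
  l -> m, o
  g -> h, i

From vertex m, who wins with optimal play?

Keeper

A0 = {h}
A1: add {g} — g (Runner) has g→h.
A2: add {k} — k (Runner) has k→g.
A3: add {e} — e (Runner) has e→k.
A4 = A3; e.g. f (Keeper) can still go to l. Fixed point.
m never enters the attractor, so Keeper can avoid the target forever.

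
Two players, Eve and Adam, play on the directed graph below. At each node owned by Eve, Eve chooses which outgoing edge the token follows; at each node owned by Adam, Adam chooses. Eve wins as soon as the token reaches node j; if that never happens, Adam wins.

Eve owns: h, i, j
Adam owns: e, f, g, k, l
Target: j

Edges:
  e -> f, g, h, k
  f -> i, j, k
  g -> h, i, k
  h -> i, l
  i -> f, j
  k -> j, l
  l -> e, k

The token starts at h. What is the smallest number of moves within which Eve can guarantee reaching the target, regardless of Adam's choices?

2

A0 = {j}
A1: add {i} — i (Eve) has i→j.
A2: add {h} — h (Eve) has h→i.
A3 = A2; e.g. e (Adam) can still go to f. Fixed point.
h enters the attractor at level 2, so Eve can force the target in 2 moves from there.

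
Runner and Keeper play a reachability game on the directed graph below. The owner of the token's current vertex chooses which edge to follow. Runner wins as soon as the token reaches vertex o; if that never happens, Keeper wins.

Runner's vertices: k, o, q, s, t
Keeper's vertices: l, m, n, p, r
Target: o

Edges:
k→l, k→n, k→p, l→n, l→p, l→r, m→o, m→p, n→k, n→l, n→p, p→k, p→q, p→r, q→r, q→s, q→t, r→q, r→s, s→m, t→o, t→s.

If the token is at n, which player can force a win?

A0 = {o}
A1: add {t} — t (Runner) has t→o.
A2: add {q} — q (Runner) has q→t.
A3 = A2; e.g. k (Runner) has no edge into A2. Fixed point.
n never enters the attractor, so Keeper can avoid the target forever.

Keeper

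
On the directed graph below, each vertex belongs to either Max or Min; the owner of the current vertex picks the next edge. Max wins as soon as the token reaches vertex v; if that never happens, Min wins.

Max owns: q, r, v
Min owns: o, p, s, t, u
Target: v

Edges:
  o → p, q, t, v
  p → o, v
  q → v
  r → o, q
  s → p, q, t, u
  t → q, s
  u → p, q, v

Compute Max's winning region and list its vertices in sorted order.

q, r, v

A0 = {v}
A1: add {q} — q (Max) has q→v.
A2: add {r} — r (Max) has r→q.
A3 = A2; e.g. o (Min) can still go to p. Fixed point.
Max's winning region = {q, r, v}.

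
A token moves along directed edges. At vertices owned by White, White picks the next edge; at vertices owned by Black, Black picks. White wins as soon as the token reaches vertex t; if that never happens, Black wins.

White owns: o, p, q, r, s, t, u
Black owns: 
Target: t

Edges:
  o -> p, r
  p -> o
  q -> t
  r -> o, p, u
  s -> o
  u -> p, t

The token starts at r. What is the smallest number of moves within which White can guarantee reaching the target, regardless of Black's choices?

A0 = {t}
A1: add {q, u} — q (White) has q→t; u (White) has u→t.
A2: add {r} — r (White) has r→u.
r enters the attractor at level 2, so White can force the target in 2 moves from there.

2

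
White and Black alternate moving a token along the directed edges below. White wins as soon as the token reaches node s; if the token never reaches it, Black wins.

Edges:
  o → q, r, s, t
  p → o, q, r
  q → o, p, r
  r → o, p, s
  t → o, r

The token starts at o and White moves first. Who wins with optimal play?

White

Track states (vertex, player-to-move).
A0 = {(s,White), (s,Black)}
A1: add {(o,White), (r,White)}.
(o,White) ∈ A1 ⇒ White forces the target.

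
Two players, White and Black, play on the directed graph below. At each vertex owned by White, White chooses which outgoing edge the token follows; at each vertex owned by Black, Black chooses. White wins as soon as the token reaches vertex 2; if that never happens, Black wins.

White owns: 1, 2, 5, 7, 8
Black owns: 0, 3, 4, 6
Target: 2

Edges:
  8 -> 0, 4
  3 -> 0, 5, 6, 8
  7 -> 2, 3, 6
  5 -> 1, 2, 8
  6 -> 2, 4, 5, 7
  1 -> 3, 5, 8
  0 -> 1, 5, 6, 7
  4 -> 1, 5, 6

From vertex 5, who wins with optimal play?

A0 = {2}
A1: add {5, 7} — 5 (White) has 5→2; 7 (White) has 7→2.
5 ∈ A1, so White can force the target.

White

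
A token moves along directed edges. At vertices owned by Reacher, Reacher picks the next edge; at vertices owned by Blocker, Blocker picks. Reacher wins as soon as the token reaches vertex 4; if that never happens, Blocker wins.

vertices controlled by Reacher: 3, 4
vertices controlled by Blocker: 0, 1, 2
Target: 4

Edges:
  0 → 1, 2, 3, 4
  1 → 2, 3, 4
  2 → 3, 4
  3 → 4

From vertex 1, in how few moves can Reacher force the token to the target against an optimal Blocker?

A0 = {4}
A1: add {3} — 3 (Reacher) has 3→4.
A2: add {2} — 2 (Blocker): all of {3, 4} already in.
A3: add {1} — 1 (Blocker): all of {2, 3, 4} already in.
1 enters the attractor at level 3, so Reacher can force the target in 3 moves from there.

3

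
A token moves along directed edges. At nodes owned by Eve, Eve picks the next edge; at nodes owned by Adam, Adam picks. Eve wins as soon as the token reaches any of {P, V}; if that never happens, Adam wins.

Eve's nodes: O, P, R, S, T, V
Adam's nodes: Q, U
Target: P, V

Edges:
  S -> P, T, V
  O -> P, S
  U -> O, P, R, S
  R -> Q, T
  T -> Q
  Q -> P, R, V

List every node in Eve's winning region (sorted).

A0 = {P, V}
A1: add {O, S} — O (Eve) has O→P; S (Eve) has S→P.
A2 = A1; e.g. Q (Adam) can still go to R. Fixed point.
Eve's winning region = {O, P, S, V}.

O, P, S, V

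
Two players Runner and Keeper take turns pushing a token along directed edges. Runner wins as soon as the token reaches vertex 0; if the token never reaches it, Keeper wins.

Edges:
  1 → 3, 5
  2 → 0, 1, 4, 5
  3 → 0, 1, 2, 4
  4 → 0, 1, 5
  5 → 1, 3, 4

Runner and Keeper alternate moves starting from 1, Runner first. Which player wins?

Track states (vertex, player-to-move).
A0 = {(0,Runner), (0,Keeper)}
A1: add {(2,Runner), (3,Runner), (4,Runner)}.
A2 = A1; e.g. (1,Runner) stays out. (1,Runner) never enters ⇒ Keeper avoids the target.

Keeper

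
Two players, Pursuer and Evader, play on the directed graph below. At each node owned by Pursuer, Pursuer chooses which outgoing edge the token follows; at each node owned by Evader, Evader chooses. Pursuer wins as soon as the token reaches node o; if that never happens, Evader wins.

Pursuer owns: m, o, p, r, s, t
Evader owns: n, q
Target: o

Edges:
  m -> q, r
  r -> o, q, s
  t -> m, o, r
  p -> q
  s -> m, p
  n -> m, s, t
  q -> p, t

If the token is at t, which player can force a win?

A0 = {o}
A1: add {r, t} — r (Pursuer) has r→o; t (Pursuer) has t→o.
t ∈ A1, so Pursuer can force the target.

Pursuer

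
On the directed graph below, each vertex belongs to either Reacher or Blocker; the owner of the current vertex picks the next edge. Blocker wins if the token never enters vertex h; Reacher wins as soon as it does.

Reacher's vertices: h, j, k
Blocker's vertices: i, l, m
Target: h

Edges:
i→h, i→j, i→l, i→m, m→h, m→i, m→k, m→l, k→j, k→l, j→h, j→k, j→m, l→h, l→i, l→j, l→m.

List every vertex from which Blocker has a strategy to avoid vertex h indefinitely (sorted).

A0 = {h}
A1: add {j} — j (Reacher) has j→h.
A2: add {k} — k (Reacher) has k→j.
A3 = A2; e.g. i (Blocker) can still go to l. Fixed point.
Reacher's attractor = {h, j, k}; Blocker avoids the target exactly from the complement.

i, l, m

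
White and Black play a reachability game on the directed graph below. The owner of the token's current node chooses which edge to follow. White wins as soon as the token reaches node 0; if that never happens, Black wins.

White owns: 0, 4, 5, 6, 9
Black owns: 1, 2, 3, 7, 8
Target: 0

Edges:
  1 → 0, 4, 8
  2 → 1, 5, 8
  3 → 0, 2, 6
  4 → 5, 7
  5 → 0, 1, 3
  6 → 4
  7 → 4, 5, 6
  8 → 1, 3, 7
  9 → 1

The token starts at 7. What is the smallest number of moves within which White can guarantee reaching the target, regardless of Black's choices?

4

A0 = {0}
A1: add {5} — 5 (White) has 5→0.
A2: add {4} — 4 (White) has 4→5.
A3: add {6} — 6 (White) has 6→4.
A4: add {7} — 7 (Black): all of {4, 5, 6} already in.
A5 = A4; e.g. 1 (Black) can still go to 8. Fixed point.
7 enters the attractor at level 4, so White can force the target in 4 moves from there.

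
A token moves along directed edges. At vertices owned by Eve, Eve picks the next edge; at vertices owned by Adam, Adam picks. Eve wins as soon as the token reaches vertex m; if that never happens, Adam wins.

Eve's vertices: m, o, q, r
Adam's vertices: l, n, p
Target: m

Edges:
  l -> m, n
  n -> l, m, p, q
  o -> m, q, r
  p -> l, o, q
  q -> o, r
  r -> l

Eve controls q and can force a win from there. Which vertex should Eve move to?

o

A0 = {m}
A1: add {o} — o (Eve) has o→m.
A2: add {q} — q (Eve) has q→o.
A3 = A2; e.g. l (Adam) can still go to n. Fixed point.
From q, successor o is in the attractor (rank 1); the other successor r is not.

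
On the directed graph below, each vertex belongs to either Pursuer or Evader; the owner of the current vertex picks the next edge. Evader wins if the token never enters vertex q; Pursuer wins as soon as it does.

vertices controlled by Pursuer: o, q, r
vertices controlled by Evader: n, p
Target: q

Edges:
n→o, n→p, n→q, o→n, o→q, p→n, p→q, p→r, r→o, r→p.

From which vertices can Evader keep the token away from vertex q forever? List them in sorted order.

A0 = {q}
A1: add {o} — o (Pursuer) has o→q.
A2: add {r} — r (Pursuer) has r→o.
A3 = A2; e.g. n (Evader) can still go to p. Fixed point.
Pursuer's attractor = {o, q, r}; Evader avoids the target exactly from the complement.

n, p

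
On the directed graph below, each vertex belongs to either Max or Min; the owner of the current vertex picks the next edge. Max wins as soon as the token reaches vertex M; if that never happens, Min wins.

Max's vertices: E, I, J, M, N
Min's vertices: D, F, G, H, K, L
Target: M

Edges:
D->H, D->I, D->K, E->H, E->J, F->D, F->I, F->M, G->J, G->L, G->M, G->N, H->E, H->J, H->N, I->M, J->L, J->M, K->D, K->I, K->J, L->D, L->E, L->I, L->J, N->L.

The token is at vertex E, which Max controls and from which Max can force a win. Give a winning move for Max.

J

A0 = {M}
A1: add {I, J} — I (Max) has I→M; J (Max) has J→M.
A2: add {E} — E (Max) has E→J.
A3 = A2; e.g. D (Min) can still go to H. Fixed point.
From E, successor J is in the attractor (rank 1); the other successor H is not.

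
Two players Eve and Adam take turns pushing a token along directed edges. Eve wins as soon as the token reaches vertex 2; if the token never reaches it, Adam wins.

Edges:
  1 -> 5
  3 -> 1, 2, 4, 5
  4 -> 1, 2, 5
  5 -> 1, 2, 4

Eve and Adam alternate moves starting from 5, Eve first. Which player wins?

Eve

Track states (vertex, player-to-move).
A0 = {(2,Eve), (2,Adam)}
A1: add {(3,Eve), (4,Eve), (5,Eve)}.
(5,Eve) ∈ A1 ⇒ Eve forces the target.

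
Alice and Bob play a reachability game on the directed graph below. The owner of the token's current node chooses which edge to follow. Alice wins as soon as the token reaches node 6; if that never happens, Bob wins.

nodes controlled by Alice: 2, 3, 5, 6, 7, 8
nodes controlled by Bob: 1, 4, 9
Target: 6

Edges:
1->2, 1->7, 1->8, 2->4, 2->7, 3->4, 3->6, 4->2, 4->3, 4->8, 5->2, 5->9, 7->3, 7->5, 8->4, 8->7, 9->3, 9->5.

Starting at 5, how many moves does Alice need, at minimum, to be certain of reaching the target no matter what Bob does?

A0 = {6}
A1: add {3} — 3 (Alice) has 3→6.
A2: add {7} — 7 (Alice) has 7→3.
A3: add {2, 8} — 2 (Alice) has 2→7; 8 (Alice) has 8→7.
A4: add {1, 4, 5} — 1 (Bob): all of {2, 7, 8} already in; 4 (Bob): all of {2, 3, 8} already in; 5 (Alice) has 5→2.
5 enters the attractor at level 4, so Alice can force the target in 4 moves from there.

4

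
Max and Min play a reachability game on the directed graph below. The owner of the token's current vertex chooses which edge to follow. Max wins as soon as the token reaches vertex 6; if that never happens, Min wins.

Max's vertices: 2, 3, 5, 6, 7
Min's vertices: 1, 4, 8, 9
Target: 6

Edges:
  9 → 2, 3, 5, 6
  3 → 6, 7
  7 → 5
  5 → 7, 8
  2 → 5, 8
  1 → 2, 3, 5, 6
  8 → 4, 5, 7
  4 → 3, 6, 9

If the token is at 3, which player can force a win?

A0 = {6}
A1: add {3} — 3 (Max) has 3→6.
A2 = A1; e.g. 1 (Min) can still go to 2. Fixed point.
3 ∈ A1, so Max can force the target.

Max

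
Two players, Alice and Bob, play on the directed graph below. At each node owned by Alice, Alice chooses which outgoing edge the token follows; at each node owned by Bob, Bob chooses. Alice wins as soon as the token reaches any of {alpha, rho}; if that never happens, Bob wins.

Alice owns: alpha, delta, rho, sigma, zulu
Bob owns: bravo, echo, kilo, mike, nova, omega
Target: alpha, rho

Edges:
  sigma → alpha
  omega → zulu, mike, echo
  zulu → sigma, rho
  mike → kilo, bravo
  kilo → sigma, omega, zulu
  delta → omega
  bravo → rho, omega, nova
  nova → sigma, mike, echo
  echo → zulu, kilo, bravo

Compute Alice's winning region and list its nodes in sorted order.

A0 = {alpha, rho}
A1: add {sigma, zulu} — sigma (Alice) has sigma→alpha; zulu (Alice) has zulu→rho.
A2 = A1; e.g. omega (Bob) can still go to mike. Fixed point.
Alice's winning region = {alpha, rho, sigma, zulu}.

alpha, rho, sigma, zulu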